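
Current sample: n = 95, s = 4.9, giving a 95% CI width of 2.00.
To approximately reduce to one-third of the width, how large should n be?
n ≈ 855

CI width ∝ 1/√n
To reduce width by factor 3, need √n to grow by 3 → need 3² = 9 times as many samples.

Current: n = 95, width = 2.00
New: n = 855, width ≈ 0.66

Width reduced by factor of 2.00/0.66 = 3.03.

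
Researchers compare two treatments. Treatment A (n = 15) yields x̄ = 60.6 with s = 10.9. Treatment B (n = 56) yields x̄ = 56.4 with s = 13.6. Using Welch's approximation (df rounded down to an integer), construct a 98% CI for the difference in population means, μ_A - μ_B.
(-4.11, 12.51)

Difference: x̄₁ - x̄₂ = 4.20
SE = √(s₁²/n₁ + s₂²/n₂) = √(10.9²/15 + 13.6²/56) = 3.3502
df = 26.92 → 26 (Welch–Satterthwaite, rounded down)
t* = 2.479

CI: 4.20 ± 2.479 · 3.3502 = 4.20 ± 8.31 = (-4.11, 12.51)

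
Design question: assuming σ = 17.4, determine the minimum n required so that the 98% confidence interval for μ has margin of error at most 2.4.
n ≥ 285

For margin E ≤ 2.4:
n ≥ (z* · σ / E)²
n ≥ (2.326 · 17.4 / 2.4)²
n ≥ 284.38

Minimum n = 285 (rounding up)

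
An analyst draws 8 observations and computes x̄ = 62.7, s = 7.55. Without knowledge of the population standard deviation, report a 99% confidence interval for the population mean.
(53.36, 72.04)

t-interval (σ unknown):
df = n - 1 = 7
t* = 3.499 for 99% confidence

Margin of error = t* · s/√n = 3.499 · 7.55/√8 = 9.34

CI: (53.36, 72.04)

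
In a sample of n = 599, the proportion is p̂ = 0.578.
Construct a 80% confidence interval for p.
(0.552, 0.604)

Proportion CI:
SE = √(p̂(1-p̂)/n) = √(0.578 · 0.422 / 599) = 0.02018

z* = 1.282
Margin = z* · SE = 1.282 · 0.02018 = 0.0259

CI: 0.578 ± 0.0259 = (0.552, 0.604)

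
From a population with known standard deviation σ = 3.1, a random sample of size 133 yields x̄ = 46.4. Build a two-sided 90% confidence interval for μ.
(45.96, 46.84)

z-interval (σ known):
z* = 1.645 for 90% confidence

Margin of error = z* · σ/√n = 1.645 · 3.1/√133 = 0.44

CI: (46.4 - 0.44, 46.4 + 0.44) = (45.96, 46.84)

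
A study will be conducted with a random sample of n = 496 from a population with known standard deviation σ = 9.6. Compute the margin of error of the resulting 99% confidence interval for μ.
Margin of error = 1.11

Margin of error = z* · σ/√n
= 2.576 · 9.6/√496
= 2.576 · 9.6/22.2711
= 1.11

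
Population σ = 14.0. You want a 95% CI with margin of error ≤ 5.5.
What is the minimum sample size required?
n ≥ 25

For margin E ≤ 5.5:
n ≥ (z* · σ / E)²
n ≥ (1.960 · 14.0 / 5.5)²
n ≥ 24.89

Minimum n = 25 (rounding up)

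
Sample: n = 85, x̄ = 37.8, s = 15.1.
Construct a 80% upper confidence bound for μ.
μ ≤ 39.19

Upper bound (one-sided):
t* = 0.846 (one-sided for 80%)
Upper bound = x̄ + t* · s/√n = 37.8 + 0.846 · 15.1/√85 = 39.19

We are 80% confident that μ ≤ 39.19.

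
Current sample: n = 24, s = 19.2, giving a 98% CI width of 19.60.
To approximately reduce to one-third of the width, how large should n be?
n ≈ 216

CI width ∝ 1/√n
To reduce width by factor 3, need √n to grow by 3 → need 3² = 9 times as many samples.

Current: n = 24, width = 19.60
New: n = 216, width ≈ 6.12

Width reduced by factor of 19.60/6.12 = 3.20.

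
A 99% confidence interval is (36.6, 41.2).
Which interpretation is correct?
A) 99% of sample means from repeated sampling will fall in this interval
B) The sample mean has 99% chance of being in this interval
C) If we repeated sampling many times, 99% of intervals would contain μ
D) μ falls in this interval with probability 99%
C

A) Wrong — coverage applies to intervals containing μ, not to future x̄ values.
B) Wrong — x̄ is observed and sits in the interval by construction.
C) Correct — this is the frequentist long-run coverage interpretation.
D) Wrong — μ is fixed; the randomness lives in the interval, not in μ.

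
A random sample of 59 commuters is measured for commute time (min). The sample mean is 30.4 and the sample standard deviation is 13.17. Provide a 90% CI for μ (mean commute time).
(27.53, 33.27)

t-interval (σ unknown):
df = n - 1 = 58
t* = 1.672 for 90% confidence

Margin of error = t* · s/√n = 1.672 · 13.17/√59 = 2.87

CI: (27.53, 33.27)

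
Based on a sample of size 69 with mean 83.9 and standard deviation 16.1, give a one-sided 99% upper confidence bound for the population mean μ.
μ ≤ 88.52

Upper bound (one-sided):
t* = 2.382 (one-sided for 99%)
Upper bound = x̄ + t* · s/√n = 83.9 + 2.382 · 16.1/√69 = 88.52

We are 99% confident that μ ≤ 88.52.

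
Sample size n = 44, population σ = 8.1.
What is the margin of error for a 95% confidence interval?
Margin of error = 2.39

Margin of error = z* · σ/√n
= 1.960 · 8.1/√44
= 1.960 · 8.1/6.6332
= 2.39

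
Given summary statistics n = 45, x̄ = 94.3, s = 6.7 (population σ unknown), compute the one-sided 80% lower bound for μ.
μ ≥ 93.45

Lower bound (one-sided):
t* = 0.850 (one-sided for 80%)
Lower bound = x̄ - t* · s/√n = 94.3 - 0.850 · 6.7/√45 = 93.45

We are 80% confident that μ ≥ 93.45.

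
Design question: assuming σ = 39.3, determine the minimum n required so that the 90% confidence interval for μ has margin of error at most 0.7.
n ≥ 8530

For margin E ≤ 0.7:
n ≥ (z* · σ / E)²
n ≥ (1.645 · 39.3 / 0.7)²
n ≥ 8529.45

Minimum n = 8530 (rounding up)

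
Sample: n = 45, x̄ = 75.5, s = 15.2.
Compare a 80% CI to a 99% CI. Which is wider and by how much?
99% CI is wider by 6.30

df = 44
80% CI: t* = 1.301, (72.55, 78.45), width = 2 · t* · s/√n = 5.90
99% CI: t* = 2.692, (69.40, 81.60), width = 2 · t* · s/√n = 12.20

The 99% CI is wider by 12.20 - 5.90 = 6.30.
Higher confidence requires a wider interval.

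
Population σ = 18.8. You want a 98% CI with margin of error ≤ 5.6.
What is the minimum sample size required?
n ≥ 61

For margin E ≤ 5.6:
n ≥ (z* · σ / E)²
n ≥ (2.326 · 18.8 / 5.6)²
n ≥ 60.98

Minimum n = 61 (rounding up)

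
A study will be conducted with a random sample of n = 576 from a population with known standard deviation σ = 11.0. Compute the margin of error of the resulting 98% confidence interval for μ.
Margin of error = 1.07

Margin of error = z* · σ/√n
= 2.326 · 11.0/√576
= 2.326 · 11.0/24.0000
= 1.07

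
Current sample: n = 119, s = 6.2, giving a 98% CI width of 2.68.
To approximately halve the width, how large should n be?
n ≈ 476

CI width ∝ 1/√n
To reduce width by factor 2, need √n to grow by 2 → need 2² = 4 times as many samples.

Current: n = 119, width = 2.68
New: n = 476, width ≈ 1.33

Width reduced by factor of 2.68/1.33 = 2.02.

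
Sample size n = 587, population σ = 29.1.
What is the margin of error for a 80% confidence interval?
Margin of error = 1.54

Margin of error = z* · σ/√n
= 1.282 · 29.1/√587
= 1.282 · 29.1/24.2281
= 1.54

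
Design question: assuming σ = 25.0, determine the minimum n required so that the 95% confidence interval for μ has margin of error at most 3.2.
n ≥ 235

For margin E ≤ 3.2:
n ≥ (z* · σ / E)²
n ≥ (1.960 · 25.0 / 3.2)²
n ≥ 234.47

Minimum n = 235 (rounding up)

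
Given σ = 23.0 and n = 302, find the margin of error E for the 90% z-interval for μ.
Margin of error = 2.18

Margin of error = z* · σ/√n
= 1.645 · 23.0/√302
= 1.645 · 23.0/17.3781
= 2.18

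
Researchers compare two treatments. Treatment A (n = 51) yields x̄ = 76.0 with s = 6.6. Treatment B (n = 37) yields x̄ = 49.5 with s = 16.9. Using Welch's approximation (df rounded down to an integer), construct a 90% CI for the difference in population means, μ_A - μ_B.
(21.58, 31.42)

Difference: x̄₁ - x̄₂ = 26.50
SE = √(s₁²/n₁ + s₂²/n₂) = √(6.6²/51 + 16.9²/37) = 2.9280
df = 44.02 → 44 (Welch–Satterthwaite, rounded down)
t* = 1.680

CI: 26.50 ± 1.680 · 2.9280 = 26.50 ± 4.92 = (21.58, 31.42)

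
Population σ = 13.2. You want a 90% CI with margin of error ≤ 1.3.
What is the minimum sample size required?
n ≥ 279

For margin E ≤ 1.3:
n ≥ (z* · σ / E)²
n ≥ (1.645 · 13.2 / 1.3)²
n ≥ 278.99

Minimum n = 279 (rounding up)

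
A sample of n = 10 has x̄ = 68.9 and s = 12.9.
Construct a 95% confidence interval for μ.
(59.67, 78.13)

t-interval (σ unknown):
df = n - 1 = 9
t* = 2.262 for 95% confidence

Margin of error = t* · s/√n = 2.262 · 12.9/√10 = 9.23

CI: (59.67, 78.13)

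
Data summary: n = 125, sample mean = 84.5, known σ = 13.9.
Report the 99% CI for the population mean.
(81.30, 87.70)

z-interval (σ known):
z* = 2.576 for 99% confidence

Margin of error = z* · σ/√n = 2.576 · 13.9/√125 = 3.20

CI: (84.5 - 3.20, 84.5 + 3.20) = (81.30, 87.70)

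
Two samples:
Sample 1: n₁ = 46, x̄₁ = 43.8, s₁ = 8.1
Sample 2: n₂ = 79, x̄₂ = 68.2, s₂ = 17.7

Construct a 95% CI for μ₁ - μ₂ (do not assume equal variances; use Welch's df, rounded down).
(-29.00, -19.80)

Difference: x̄₁ - x̄₂ = -24.40
SE = √(s₁²/n₁ + s₂²/n₂) = √(8.1²/46 + 17.7²/79) = 2.3221
df = 117.79 → 117 (Welch–Satterthwaite, rounded down)
t* = 1.980

CI: -24.40 ± 1.980 · 2.3221 = -24.40 ± 4.60 = (-29.00, -19.80)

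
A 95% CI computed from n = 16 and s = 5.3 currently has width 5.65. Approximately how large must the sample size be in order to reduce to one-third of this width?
n ≈ 144

CI width ∝ 1/√n
To reduce width by factor 3, need √n to grow by 3 → need 3² = 9 times as many samples.

Current: n = 16, width = 5.65
New: n = 144, width ≈ 1.75

Width reduced by factor of 5.65/1.75 = 3.23.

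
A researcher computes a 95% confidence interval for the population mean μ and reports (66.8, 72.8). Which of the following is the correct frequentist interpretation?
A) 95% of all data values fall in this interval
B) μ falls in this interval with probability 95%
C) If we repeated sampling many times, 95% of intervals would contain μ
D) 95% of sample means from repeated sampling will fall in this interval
C

A) Wrong — a CI is about the parameter μ, not individual data values.
B) Wrong — μ is fixed; the randomness lives in the interval, not in μ.
C) Correct — this is the frequentist long-run coverage interpretation.
D) Wrong — coverage applies to intervals containing μ, not to future x̄ values.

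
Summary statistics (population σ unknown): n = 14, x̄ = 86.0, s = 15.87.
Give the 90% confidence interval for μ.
(78.49, 93.51)

t-interval (σ unknown):
df = n - 1 = 13
t* = 1.771 for 90% confidence

Margin of error = t* · s/√n = 1.771 · 15.87/√14 = 7.51

CI: (78.49, 93.51)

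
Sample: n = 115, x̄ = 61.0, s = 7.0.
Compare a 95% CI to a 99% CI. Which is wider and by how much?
99% CI is wider by 0.83

df = 114
95% CI: t* = 1.981, (59.71, 62.29), width = 2 · t* · s/√n = 2.59
99% CI: t* = 2.620, (59.29, 62.71), width = 2 · t* · s/√n = 3.42

The 99% CI is wider by 3.42 - 2.59 = 0.83.
Higher confidence requires a wider interval.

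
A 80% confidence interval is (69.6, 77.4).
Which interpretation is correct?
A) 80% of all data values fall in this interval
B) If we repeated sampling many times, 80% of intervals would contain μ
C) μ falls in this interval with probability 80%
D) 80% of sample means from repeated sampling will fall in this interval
B

A) Wrong — a CI is about the parameter μ, not individual data values.
B) Correct — this is the frequentist long-run coverage interpretation.
C) Wrong — μ is fixed; the randomness lives in the interval, not in μ.
D) Wrong — coverage applies to intervals containing μ, not to future x̄ values.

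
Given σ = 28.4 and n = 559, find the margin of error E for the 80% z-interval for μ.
Margin of error = 1.54

Margin of error = z* · σ/√n
= 1.282 · 28.4/√559
= 1.282 · 28.4/23.6432
= 1.54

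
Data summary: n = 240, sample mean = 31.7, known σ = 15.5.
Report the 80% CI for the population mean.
(30.42, 32.98)

z-interval (σ known):
z* = 1.282 for 80% confidence

Margin of error = z* · σ/√n = 1.282 · 15.5/√240 = 1.28

CI: (31.7 - 1.28, 31.7 + 1.28) = (30.42, 32.98)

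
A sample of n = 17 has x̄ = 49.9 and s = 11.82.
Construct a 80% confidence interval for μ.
(46.07, 53.73)

t-interval (σ unknown):
df = n - 1 = 16
t* = 1.337 for 80% confidence

Margin of error = t* · s/√n = 1.337 · 11.82/√17 = 3.83

CI: (46.07, 53.73)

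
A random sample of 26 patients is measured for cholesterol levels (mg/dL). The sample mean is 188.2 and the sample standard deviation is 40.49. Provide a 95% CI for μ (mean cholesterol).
(171.84, 204.56)

t-interval (σ unknown):
df = n - 1 = 25
t* = 2.060 for 95% confidence

Margin of error = t* · s/√n = 2.060 · 40.49/√26 = 16.36

CI: (171.84, 204.56)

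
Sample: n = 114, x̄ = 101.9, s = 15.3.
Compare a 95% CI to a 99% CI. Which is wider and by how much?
99% CI is wider by 1.83

df = 113
95% CI: t* = 1.981, (99.06, 104.74), width = 2 · t* · s/√n = 5.68
99% CI: t* = 2.620, (98.15, 105.65), width = 2 · t* · s/√n = 7.51

The 99% CI is wider by 7.51 - 5.68 = 1.83.
Higher confidence requires a wider interval.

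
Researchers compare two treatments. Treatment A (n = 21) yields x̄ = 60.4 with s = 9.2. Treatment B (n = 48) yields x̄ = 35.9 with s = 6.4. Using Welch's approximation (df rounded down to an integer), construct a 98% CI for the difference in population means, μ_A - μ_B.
(19.05, 29.95)

Difference: x̄₁ - x̄₂ = 24.50
SE = √(s₁²/n₁ + s₂²/n₂) = √(9.2²/21 + 6.4²/48) = 2.2099
df = 28.82 → 28 (Welch–Satterthwaite, rounded down)
t* = 2.467

CI: 24.50 ± 2.467 · 2.2099 = 24.50 ± 5.45 = (19.05, 29.95)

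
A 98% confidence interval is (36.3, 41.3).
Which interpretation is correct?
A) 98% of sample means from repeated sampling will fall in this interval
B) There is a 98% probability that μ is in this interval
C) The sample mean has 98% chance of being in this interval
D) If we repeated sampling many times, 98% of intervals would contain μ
D

A) Wrong — coverage applies to intervals containing μ, not to future x̄ values.
B) Wrong — μ is fixed; the randomness lives in the interval, not in μ.
C) Wrong — x̄ is observed and sits in the interval by construction.
D) Correct — this is the frequentist long-run coverage interpretation.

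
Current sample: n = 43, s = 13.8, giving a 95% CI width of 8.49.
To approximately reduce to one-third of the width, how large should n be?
n ≈ 387

CI width ∝ 1/√n
To reduce width by factor 3, need √n to grow by 3 → need 3² = 9 times as many samples.

Current: n = 43, width = 8.49
New: n = 387, width ≈ 2.76

Width reduced by factor of 8.49/2.76 = 3.08.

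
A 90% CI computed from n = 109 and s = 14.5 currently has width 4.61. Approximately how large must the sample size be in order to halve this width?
n ≈ 436

CI width ∝ 1/√n
To reduce width by factor 2, need √n to grow by 2 → need 2² = 4 times as many samples.

Current: n = 109, width = 4.61
New: n = 436, width ≈ 2.29

Width reduced by factor of 4.61/2.29 = 2.01.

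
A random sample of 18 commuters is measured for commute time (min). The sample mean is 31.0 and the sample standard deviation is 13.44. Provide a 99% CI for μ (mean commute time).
(21.82, 40.18)

t-interval (σ unknown):
df = n - 1 = 17
t* = 2.898 for 99% confidence

Margin of error = t* · s/√n = 2.898 · 13.44/√18 = 9.18

CI: (21.82, 40.18)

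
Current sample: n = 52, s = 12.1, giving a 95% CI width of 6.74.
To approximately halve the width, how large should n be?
n ≈ 208

CI width ∝ 1/√n
To reduce width by factor 2, need √n to grow by 2 → need 2² = 4 times as many samples.

Current: n = 52, width = 6.74
New: n = 208, width ≈ 3.31

Width reduced by factor of 6.74/3.31 = 2.04.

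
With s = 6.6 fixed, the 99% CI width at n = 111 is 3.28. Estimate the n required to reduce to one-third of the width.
n ≈ 999

CI width ∝ 1/√n
To reduce width by factor 3, need √n to grow by 3 → need 3² = 9 times as many samples.

Current: n = 111, width = 3.28
New: n = 999, width ≈ 1.08

Width reduced by factor of 3.28/1.08 = 3.04.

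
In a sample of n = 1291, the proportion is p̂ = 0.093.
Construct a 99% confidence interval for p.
(0.072, 0.114)

Proportion CI:
SE = √(p̂(1-p̂)/n) = √(0.093 · 0.907 / 1291) = 0.00808

z* = 2.576
Margin = z* · SE = 2.576 · 0.00808 = 0.0208

CI: 0.093 ± 0.0208 = (0.072, 0.114)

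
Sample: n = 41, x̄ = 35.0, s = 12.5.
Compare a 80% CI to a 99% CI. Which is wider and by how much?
99% CI is wider by 5.47

df = 40
80% CI: t* = 1.303, (32.46, 37.54), width = 2 · t* · s/√n = 5.09
99% CI: t* = 2.704, (29.72, 40.28), width = 2 · t* · s/√n = 10.56

The 99% CI is wider by 10.56 - 5.09 = 5.47.
Higher confidence requires a wider interval.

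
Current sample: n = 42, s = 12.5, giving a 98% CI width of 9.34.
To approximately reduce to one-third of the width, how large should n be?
n ≈ 378

CI width ∝ 1/√n
To reduce width by factor 3, need √n to grow by 3 → need 3² = 9 times as many samples.

Current: n = 42, width = 9.34
New: n = 378, width ≈ 3.00

Width reduced by factor of 9.34/3.00 = 3.11.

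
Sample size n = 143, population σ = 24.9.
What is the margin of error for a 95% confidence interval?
Margin of error = 4.08

Margin of error = z* · σ/√n
= 1.960 · 24.9/√143
= 1.960 · 24.9/11.9583
= 4.08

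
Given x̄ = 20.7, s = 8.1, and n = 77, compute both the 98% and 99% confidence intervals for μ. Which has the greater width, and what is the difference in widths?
99% CI is wider by 0.49

df = 76
98% CI: t* = 2.376, (18.51, 22.89), width = 2 · t* · s/√n = 4.39
99% CI: t* = 2.642, (18.26, 23.14), width = 2 · t* · s/√n = 4.88

The 99% CI is wider by 4.88 - 4.39 = 0.49.
Higher confidence requires a wider interval.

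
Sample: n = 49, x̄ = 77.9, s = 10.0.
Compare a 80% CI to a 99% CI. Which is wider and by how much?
99% CI is wider by 3.95

df = 48
80% CI: t* = 1.299, (76.04, 79.76), width = 2 · t* · s/√n = 3.71
99% CI: t* = 2.682, (74.07, 81.73), width = 2 · t* · s/√n = 7.66

The 99% CI is wider by 7.66 - 3.71 = 3.95.
Higher confidence requires a wider interval.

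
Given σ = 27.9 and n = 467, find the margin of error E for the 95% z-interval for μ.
Margin of error = 2.53

Margin of error = z* · σ/√n
= 1.960 · 27.9/√467
= 1.960 · 27.9/21.6102
= 2.53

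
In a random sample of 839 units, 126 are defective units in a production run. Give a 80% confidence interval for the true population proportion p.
(0.134, 0.166)

Proportion CI:
p̂ = 126/839 = 0.15018
SE = √(p̂(1-p̂)/n) = √(0.15018 · 0.84982 / 839) = 0.01233

z* = 1.282
Margin = z* · SE = 1.282 · 0.01233 = 0.0158

CI: 0.15018 ± 0.0158 = (0.134, 0.166)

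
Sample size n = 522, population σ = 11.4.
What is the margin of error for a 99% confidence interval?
Margin of error = 1.29

Margin of error = z* · σ/√n
= 2.576 · 11.4/√522
= 2.576 · 11.4/22.8473
= 1.29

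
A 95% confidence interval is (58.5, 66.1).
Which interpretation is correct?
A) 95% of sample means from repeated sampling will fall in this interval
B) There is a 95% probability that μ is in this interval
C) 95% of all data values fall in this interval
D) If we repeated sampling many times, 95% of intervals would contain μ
D

A) Wrong — coverage applies to intervals containing μ, not to future x̄ values.
B) Wrong — μ is fixed; the randomness lives in the interval, not in μ.
C) Wrong — a CI is about the parameter μ, not individual data values.
D) Correct — this is the frequentist long-run coverage interpretation.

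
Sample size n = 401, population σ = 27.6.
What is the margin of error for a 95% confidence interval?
Margin of error = 2.70

Margin of error = z* · σ/√n
= 1.960 · 27.6/√401
= 1.960 · 27.6/20.0250
= 2.70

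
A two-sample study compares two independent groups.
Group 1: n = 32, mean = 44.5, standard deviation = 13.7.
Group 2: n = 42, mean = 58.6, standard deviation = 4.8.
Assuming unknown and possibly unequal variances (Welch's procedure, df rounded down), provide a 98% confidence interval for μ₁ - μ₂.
(-20.26, -7.94)

Difference: x̄₁ - x̄₂ = -14.10
SE = √(s₁²/n₁ + s₂²/n₂) = √(13.7²/32 + 4.8²/42) = 2.5326
df = 36.83 → 36 (Welch–Satterthwaite, rounded down)
t* = 2.434

CI: -14.10 ± 2.434 · 2.5326 = -14.10 ± 6.16 = (-20.26, -7.94)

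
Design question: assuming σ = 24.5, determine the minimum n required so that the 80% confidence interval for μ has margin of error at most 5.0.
n ≥ 40

For margin E ≤ 5.0:
n ≥ (z* · σ / E)²
n ≥ (1.282 · 24.5 / 5.0)²
n ≥ 39.46

Minimum n = 40 (rounding up)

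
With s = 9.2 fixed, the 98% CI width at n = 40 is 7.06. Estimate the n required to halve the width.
n ≈ 160

CI width ∝ 1/√n
To reduce width by factor 2, need √n to grow by 2 → need 2² = 4 times as many samples.

Current: n = 40, width = 7.06
New: n = 160, width ≈ 3.42

Width reduced by factor of 7.06/3.42 = 2.06.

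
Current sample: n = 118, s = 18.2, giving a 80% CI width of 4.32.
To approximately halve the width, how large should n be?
n ≈ 472

CI width ∝ 1/√n
To reduce width by factor 2, need √n to grow by 2 → need 2² = 4 times as many samples.

Current: n = 118, width = 4.32
New: n = 472, width ≈ 2.15

Width reduced by factor of 4.32/2.15 = 2.01.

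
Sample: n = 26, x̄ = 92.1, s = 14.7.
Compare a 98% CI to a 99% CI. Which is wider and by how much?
99% CI is wider by 1.74

df = 25
98% CI: t* = 2.485, (84.94, 99.26), width = 2 · t* · s/√n = 14.33
99% CI: t* = 2.787, (84.07, 100.13), width = 2 · t* · s/√n = 16.07

The 99% CI is wider by 16.07 - 14.33 = 1.74.
Higher confidence requires a wider interval.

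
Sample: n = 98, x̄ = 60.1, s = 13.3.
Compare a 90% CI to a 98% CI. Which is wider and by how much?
98% CI is wider by 1.89

df = 97
90% CI: t* = 1.661, (57.87, 62.33), width = 2 · t* · s/√n = 4.46
98% CI: t* = 2.365, (56.92, 63.28), width = 2 · t* · s/√n = 6.35

The 98% CI is wider by 6.35 - 4.46 = 1.89.
Higher confidence requires a wider interval.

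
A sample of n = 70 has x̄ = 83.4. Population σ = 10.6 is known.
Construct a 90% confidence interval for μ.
(81.32, 85.48)

z-interval (σ known):
z* = 1.645 for 90% confidence

Margin of error = z* · σ/√n = 1.645 · 10.6/√70 = 2.08

CI: (83.4 - 2.08, 83.4 + 2.08) = (81.32, 85.48)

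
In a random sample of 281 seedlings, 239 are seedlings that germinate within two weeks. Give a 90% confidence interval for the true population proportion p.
(0.816, 0.886)

Proportion CI:
p̂ = 239/281 = 0.85053
SE = √(p̂(1-p̂)/n) = √(0.85053 · 0.14947 / 281) = 0.02127

z* = 1.645
Margin = z* · SE = 1.645 · 0.02127 = 0.0350

CI: 0.85053 ± 0.0350 = (0.816, 0.886)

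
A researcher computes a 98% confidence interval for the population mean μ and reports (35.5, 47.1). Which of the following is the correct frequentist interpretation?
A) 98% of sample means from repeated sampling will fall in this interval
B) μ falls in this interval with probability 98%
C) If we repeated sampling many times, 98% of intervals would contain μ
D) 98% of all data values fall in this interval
C

A) Wrong — coverage applies to intervals containing μ, not to future x̄ values.
B) Wrong — μ is fixed; the randomness lives in the interval, not in μ.
C) Correct — this is the frequentist long-run coverage interpretation.
D) Wrong — a CI is about the parameter μ, not individual data values.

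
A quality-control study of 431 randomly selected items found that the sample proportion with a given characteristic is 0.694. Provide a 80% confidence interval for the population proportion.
(0.666, 0.722)

Proportion CI:
SE = √(p̂(1-p̂)/n) = √(0.694 · 0.306 / 431) = 0.02220

z* = 1.282
Margin = z* · SE = 1.282 · 0.02220 = 0.0285

CI: 0.694 ± 0.0285 = (0.666, 0.722)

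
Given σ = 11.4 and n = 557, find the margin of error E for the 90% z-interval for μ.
Margin of error = 0.79

Margin of error = z* · σ/√n
= 1.645 · 11.4/√557
= 1.645 · 11.4/23.6008
= 0.79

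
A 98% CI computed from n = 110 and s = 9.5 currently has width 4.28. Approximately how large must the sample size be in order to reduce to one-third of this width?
n ≈ 990

CI width ∝ 1/√n
To reduce width by factor 3, need √n to grow by 3 → need 3² = 9 times as many samples.

Current: n = 110, width = 4.28
New: n = 990, width ≈ 1.41

Width reduced by factor of 4.28/1.41 = 3.04.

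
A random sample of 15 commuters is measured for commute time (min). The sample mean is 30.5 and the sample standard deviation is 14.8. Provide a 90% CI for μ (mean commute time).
(23.77, 37.23)

t-interval (σ unknown):
df = n - 1 = 14
t* = 1.761 for 90% confidence

Margin of error = t* · s/√n = 1.761 · 14.8/√15 = 6.73

CI: (23.77, 37.23)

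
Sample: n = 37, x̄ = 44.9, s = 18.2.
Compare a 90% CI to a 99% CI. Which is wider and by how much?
99% CI is wider by 6.17

df = 36
90% CI: t* = 1.688, (39.85, 49.95), width = 2 · t* · s/√n = 10.10
99% CI: t* = 2.719, (36.76, 53.04), width = 2 · t* · s/√n = 16.27

The 99% CI is wider by 16.27 - 10.10 = 6.17.
Higher confidence requires a wider interval.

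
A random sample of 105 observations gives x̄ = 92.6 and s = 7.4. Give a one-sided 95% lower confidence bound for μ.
μ ≥ 91.40

Lower bound (one-sided):
t* = 1.660 (one-sided for 95%)
Lower bound = x̄ - t* · s/√n = 92.6 - 1.660 · 7.4/√105 = 91.40

We are 95% confident that μ ≥ 91.40.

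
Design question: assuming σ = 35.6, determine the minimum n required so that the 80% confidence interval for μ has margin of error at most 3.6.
n ≥ 161

For margin E ≤ 3.6:
n ≥ (z* · σ / E)²
n ≥ (1.282 · 35.6 / 3.6)²
n ≥ 160.72

Minimum n = 161 (rounding up)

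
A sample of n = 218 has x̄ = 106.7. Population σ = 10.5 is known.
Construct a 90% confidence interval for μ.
(105.53, 107.87)

z-interval (σ known):
z* = 1.645 for 90% confidence

Margin of error = z* · σ/√n = 1.645 · 10.5/√218 = 1.17

CI: (106.7 - 1.17, 106.7 + 1.17) = (105.53, 107.87)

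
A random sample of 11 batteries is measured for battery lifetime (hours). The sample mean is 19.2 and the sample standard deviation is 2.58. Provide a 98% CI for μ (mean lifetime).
(17.05, 21.35)

t-interval (σ unknown):
df = n - 1 = 10
t* = 2.764 for 98% confidence

Margin of error = t* · s/√n = 2.764 · 2.58/√11 = 2.15

CI: (17.05, 21.35)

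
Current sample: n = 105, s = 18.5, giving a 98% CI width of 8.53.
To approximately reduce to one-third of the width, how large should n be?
n ≈ 945

CI width ∝ 1/√n
To reduce width by factor 3, need √n to grow by 3 → need 3² = 9 times as many samples.

Current: n = 105, width = 8.53
New: n = 945, width ≈ 2.80

Width reduced by factor of 8.53/2.80 = 3.05.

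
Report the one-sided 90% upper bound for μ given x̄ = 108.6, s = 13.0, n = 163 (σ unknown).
μ ≤ 109.91

Upper bound (one-sided):
t* = 1.287 (one-sided for 90%)
Upper bound = x̄ + t* · s/√n = 108.6 + 1.287 · 13.0/√163 = 109.91

We are 90% confident that μ ≤ 109.91.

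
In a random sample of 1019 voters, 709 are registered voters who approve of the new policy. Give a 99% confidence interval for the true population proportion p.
(0.659, 0.733)

Proportion CI:
p̂ = 709/1019 = 0.69578
SE = √(p̂(1-p̂)/n) = √(0.69578 · 0.30422 / 1019) = 0.01441

z* = 2.576
Margin = z* · SE = 2.576 · 0.01441 = 0.0371

CI: 0.69578 ± 0.0371 = (0.659, 0.733)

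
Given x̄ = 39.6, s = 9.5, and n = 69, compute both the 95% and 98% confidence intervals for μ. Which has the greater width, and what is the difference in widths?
98% CI is wider by 0.89

df = 68
95% CI: t* = 1.995, (37.32, 41.88), width = 2 · t* · s/√n = 4.56
98% CI: t* = 2.382, (36.88, 42.32), width = 2 · t* · s/√n = 5.45

The 98% CI is wider by 5.45 - 4.56 = 0.89.
Higher confidence requires a wider interval.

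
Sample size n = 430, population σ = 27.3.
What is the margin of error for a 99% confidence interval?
Margin of error = 3.39

Margin of error = z* · σ/√n
= 2.576 · 27.3/√430
= 2.576 · 27.3/20.7364
= 3.39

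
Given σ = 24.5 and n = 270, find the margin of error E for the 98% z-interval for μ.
Margin of error = 3.47

Margin of error = z* · σ/√n
= 2.326 · 24.5/√270
= 2.326 · 24.5/16.4317
= 3.47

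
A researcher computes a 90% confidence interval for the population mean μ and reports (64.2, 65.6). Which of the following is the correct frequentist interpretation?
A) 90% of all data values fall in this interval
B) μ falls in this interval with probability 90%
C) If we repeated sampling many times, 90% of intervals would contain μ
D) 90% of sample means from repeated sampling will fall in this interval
C

A) Wrong — a CI is about the parameter μ, not individual data values.
B) Wrong — μ is fixed; the randomness lives in the interval, not in μ.
C) Correct — this is the frequentist long-run coverage interpretation.
D) Wrong — coverage applies to intervals containing μ, not to future x̄ values.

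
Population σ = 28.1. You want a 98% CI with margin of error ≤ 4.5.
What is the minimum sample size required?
n ≥ 211

For margin E ≤ 4.5:
n ≥ (z* · σ / E)²
n ≥ (2.326 · 28.1 / 4.5)²
n ≥ 210.96

Minimum n = 211 (rounding up)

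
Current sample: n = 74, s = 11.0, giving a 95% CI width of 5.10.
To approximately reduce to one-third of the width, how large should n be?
n ≈ 666

CI width ∝ 1/√n
To reduce width by factor 3, need √n to grow by 3 → need 3² = 9 times as many samples.

Current: n = 74, width = 5.10
New: n = 666, width ≈ 1.67

Width reduced by factor of 5.10/1.67 = 3.05.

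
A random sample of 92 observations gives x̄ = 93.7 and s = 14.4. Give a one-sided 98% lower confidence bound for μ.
μ ≥ 90.57

Lower bound (one-sided):
t* = 2.084 (one-sided for 98%)
Lower bound = x̄ - t* · s/√n = 93.7 - 2.084 · 14.4/√92 = 90.57

We are 98% confident that μ ≥ 90.57.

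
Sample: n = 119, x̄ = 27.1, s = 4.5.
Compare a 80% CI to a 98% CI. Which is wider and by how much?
98% CI is wider by 0.89

df = 118
80% CI: t* = 1.289, (26.57, 27.63), width = 2 · t* · s/√n = 1.06
98% CI: t* = 2.358, (26.13, 28.07), width = 2 · t* · s/√n = 1.95

The 98% CI is wider by 1.95 - 1.06 = 0.89.
Higher confidence requires a wider interval.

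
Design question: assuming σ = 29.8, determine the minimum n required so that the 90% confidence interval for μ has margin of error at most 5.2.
n ≥ 89

For margin E ≤ 5.2:
n ≥ (z* · σ / E)²
n ≥ (1.645 · 29.8 / 5.2)²
n ≥ 88.87

Minimum n = 89 (rounding up)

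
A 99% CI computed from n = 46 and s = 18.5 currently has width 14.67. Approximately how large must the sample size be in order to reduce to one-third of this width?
n ≈ 414

CI width ∝ 1/√n
To reduce width by factor 3, need √n to grow by 3 → need 3² = 9 times as many samples.

Current: n = 46, width = 14.67
New: n = 414, width ≈ 4.71

Width reduced by factor of 14.67/4.71 = 3.11.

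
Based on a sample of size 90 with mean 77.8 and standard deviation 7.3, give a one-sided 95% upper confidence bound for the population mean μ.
μ ≤ 79.08

Upper bound (one-sided):
t* = 1.662 (one-sided for 95%)
Upper bound = x̄ + t* · s/√n = 77.8 + 1.662 · 7.3/√90 = 79.08

We are 95% confident that μ ≤ 79.08.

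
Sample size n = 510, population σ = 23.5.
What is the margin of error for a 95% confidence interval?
Margin of error = 2.04

Margin of error = z* · σ/√n
= 1.960 · 23.5/√510
= 1.960 · 23.5/22.5832
= 2.04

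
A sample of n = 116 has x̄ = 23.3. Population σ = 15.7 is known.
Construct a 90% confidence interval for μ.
(20.90, 25.70)

z-interval (σ known):
z* = 1.645 for 90% confidence

Margin of error = z* · σ/√n = 1.645 · 15.7/√116 = 2.40

CI: (23.3 - 2.40, 23.3 + 2.40) = (20.90, 25.70)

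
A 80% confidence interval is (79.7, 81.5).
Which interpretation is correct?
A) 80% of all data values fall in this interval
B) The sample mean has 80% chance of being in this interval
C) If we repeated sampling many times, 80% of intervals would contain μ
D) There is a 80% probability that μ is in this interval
C

A) Wrong — a CI is about the parameter μ, not individual data values.
B) Wrong — x̄ is observed and sits in the interval by construction.
C) Correct — this is the frequentist long-run coverage interpretation.
D) Wrong — μ is fixed; the randomness lives in the interval, not in μ.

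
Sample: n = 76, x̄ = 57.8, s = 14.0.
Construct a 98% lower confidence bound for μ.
μ ≥ 54.44

Lower bound (one-sided):
t* = 2.090 (one-sided for 98%)
Lower bound = x̄ - t* · s/√n = 57.8 - 2.090 · 14.0/√76 = 54.44

We are 98% confident that μ ≥ 54.44.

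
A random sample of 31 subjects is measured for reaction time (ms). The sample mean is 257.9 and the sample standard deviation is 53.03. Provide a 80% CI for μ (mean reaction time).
(245.42, 270.38)

t-interval (σ unknown):
df = n - 1 = 30
t* = 1.310 for 80% confidence

Margin of error = t* · s/√n = 1.310 · 53.03/√31 = 12.48

CI: (245.42, 270.38)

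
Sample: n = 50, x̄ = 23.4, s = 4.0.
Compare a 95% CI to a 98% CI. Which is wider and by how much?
98% CI is wider by 0.45

df = 49
95% CI: t* = 2.010, (22.26, 24.54), width = 2 · t* · s/√n = 2.27
98% CI: t* = 2.405, (22.04, 24.76), width = 2 · t* · s/√n = 2.72

The 98% CI is wider by 2.72 - 2.27 = 0.45.
Higher confidence requires a wider interval.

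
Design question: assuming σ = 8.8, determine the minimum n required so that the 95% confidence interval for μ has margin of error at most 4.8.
n ≥ 13

For margin E ≤ 4.8:
n ≥ (z* · σ / E)²
n ≥ (1.960 · 8.8 / 4.8)²
n ≥ 12.91

Minimum n = 13 (rounding up)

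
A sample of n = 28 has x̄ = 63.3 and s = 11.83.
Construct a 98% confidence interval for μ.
(57.77, 68.83)

t-interval (σ unknown):
df = n - 1 = 27
t* = 2.473 for 98% confidence

Margin of error = t* · s/√n = 2.473 · 11.83/√28 = 5.53

CI: (57.77, 68.83)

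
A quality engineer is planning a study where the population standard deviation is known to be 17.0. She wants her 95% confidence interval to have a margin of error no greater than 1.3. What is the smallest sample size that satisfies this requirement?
n ≥ 657

For margin E ≤ 1.3:
n ≥ (z* · σ / E)²
n ≥ (1.960 · 17.0 / 1.3)²
n ≥ 656.94

Minimum n = 657 (rounding up)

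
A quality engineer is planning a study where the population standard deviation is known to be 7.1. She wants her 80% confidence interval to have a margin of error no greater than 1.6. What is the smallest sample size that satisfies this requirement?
n ≥ 33

For margin E ≤ 1.6:
n ≥ (z* · σ / E)²
n ≥ (1.282 · 7.1 / 1.6)²
n ≥ 32.36

Minimum n = 33 (rounding up)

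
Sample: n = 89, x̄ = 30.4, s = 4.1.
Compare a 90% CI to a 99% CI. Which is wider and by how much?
99% CI is wider by 0.85

df = 88
90% CI: t* = 1.662, (29.68, 31.12), width = 2 · t* · s/√n = 1.44
99% CI: t* = 2.633, (29.26, 31.54), width = 2 · t* · s/√n = 2.29

The 99% CI is wider by 2.29 - 1.44 = 0.85.
Higher confidence requires a wider interval.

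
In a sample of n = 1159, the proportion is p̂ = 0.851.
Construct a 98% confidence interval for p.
(0.827, 0.875)

Proportion CI:
SE = √(p̂(1-p̂)/n) = √(0.851 · 0.149 / 1159) = 0.01046

z* = 2.326
Margin = z* · SE = 2.326 · 0.01046 = 0.0243

CI: 0.851 ± 0.0243 = (0.827, 0.875)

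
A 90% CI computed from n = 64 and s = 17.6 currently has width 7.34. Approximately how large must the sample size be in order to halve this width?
n ≈ 256

CI width ∝ 1/√n
To reduce width by factor 2, need √n to grow by 2 → need 2² = 4 times as many samples.

Current: n = 64, width = 7.34
New: n = 256, width ≈ 3.63

Width reduced by factor of 7.34/3.63 = 2.02.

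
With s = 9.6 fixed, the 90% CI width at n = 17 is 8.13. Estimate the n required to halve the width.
n ≈ 68

CI width ∝ 1/√n
To reduce width by factor 2, need √n to grow by 2 → need 2² = 4 times as many samples.

Current: n = 17, width = 8.13
New: n = 68, width ≈ 3.88

Width reduced by factor of 8.13/3.88 = 2.10.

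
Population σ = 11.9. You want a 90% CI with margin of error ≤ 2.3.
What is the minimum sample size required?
n ≥ 73

For margin E ≤ 2.3:
n ≥ (z* · σ / E)²
n ≥ (1.645 · 11.9 / 2.3)²
n ≥ 72.44

Minimum n = 73 (rounding up)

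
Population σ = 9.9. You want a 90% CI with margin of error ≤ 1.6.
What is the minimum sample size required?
n ≥ 104

For margin E ≤ 1.6:
n ≥ (z* · σ / E)²
n ≥ (1.645 · 9.9 / 1.6)²
n ≥ 103.60

Minimum n = 104 (rounding up)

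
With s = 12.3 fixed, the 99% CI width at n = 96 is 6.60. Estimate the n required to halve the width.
n ≈ 384

CI width ∝ 1/√n
To reduce width by factor 2, need √n to grow by 2 → need 2² = 4 times as many samples.

Current: n = 96, width = 6.60
New: n = 384, width ≈ 3.25

Width reduced by factor of 6.60/3.25 = 2.03.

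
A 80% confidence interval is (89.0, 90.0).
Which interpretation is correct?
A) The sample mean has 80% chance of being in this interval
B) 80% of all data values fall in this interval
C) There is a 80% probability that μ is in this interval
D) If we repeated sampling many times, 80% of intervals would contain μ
D

A) Wrong — x̄ is observed and sits in the interval by construction.
B) Wrong — a CI is about the parameter μ, not individual data values.
C) Wrong — μ is fixed; the randomness lives in the interval, not in μ.
D) Correct — this is the frequentist long-run coverage interpretation.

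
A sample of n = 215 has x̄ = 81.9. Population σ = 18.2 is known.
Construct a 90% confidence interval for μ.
(79.86, 83.94)

z-interval (σ known):
z* = 1.645 for 90% confidence

Margin of error = z* · σ/√n = 1.645 · 18.2/√215 = 2.04

CI: (81.9 - 2.04, 81.9 + 2.04) = (79.86, 83.94)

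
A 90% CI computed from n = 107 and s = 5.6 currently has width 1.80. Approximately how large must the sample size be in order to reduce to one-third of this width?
n ≈ 963

CI width ∝ 1/√n
To reduce width by factor 3, need √n to grow by 3 → need 3² = 9 times as many samples.

Current: n = 107, width = 1.80
New: n = 963, width ≈ 0.59

Width reduced by factor of 1.80/0.59 = 3.05.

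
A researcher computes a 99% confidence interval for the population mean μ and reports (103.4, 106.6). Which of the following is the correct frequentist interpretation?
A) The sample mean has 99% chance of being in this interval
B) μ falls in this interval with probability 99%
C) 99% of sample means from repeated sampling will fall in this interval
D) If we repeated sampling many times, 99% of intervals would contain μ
D

A) Wrong — x̄ is observed and sits in the interval by construction.
B) Wrong — μ is fixed; the randomness lives in the interval, not in μ.
C) Wrong — coverage applies to intervals containing μ, not to future x̄ values.
D) Correct — this is the frequentist long-run coverage interpretation.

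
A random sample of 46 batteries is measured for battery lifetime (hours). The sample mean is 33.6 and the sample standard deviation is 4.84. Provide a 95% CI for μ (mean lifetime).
(32.16, 35.04)

t-interval (σ unknown):
df = n - 1 = 45
t* = 2.014 for 95% confidence

Margin of error = t* · s/√n = 2.014 · 4.84/√46 = 1.44

CI: (32.16, 35.04)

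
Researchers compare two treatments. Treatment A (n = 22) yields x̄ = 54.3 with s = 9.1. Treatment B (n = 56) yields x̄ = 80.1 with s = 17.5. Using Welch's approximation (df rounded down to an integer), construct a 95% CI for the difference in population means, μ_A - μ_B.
(-31.86, -19.74)

Difference: x̄₁ - x̄₂ = -25.80
SE = √(s₁²/n₁ + s₂²/n₂) = √(9.1²/22 + 17.5²/56) = 3.0386
df = 69.96 → 69 (Welch–Satterthwaite, rounded down)
t* = 1.995

CI: -25.80 ± 1.995 · 3.0386 = -25.80 ± 6.06 = (-31.86, -19.74)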